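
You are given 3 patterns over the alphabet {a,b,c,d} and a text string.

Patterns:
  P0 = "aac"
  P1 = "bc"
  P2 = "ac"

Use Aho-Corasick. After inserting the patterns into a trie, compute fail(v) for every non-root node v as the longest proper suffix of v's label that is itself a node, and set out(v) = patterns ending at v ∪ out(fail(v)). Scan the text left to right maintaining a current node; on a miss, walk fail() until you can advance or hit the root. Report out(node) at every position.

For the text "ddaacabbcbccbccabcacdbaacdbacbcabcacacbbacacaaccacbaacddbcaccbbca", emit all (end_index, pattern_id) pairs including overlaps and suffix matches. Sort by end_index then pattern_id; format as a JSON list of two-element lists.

Build automaton:
Trie nodes:
  n0 'ε': a→1 b→4
  n1 'a': a→2 c→6
  n2 'aa': c→3
  n3 'aac': ·  [P0 ends]
  n4 'b': c→5
  n5 'bc': ·  [P1 ends]
  n6 'ac': ·  [P2 ends]

BFS fail/out derivation:
  fail(1) 'a': from fail(0)=0 chase 'a': 0 ⇒ 0;  out=∅∪out(0)=∅
  fail(4) 'b': from fail(0)=0 chase 'b': 0 ⇒ 0;  out=∅∪out(0)=∅
  fail(2) 'aa': from fail(1)=0 chase 'a': 0 ⇒ 1;  out=∅∪out(1)=∅
  fail(5) 'bc': from fail(4)=0 chase 'c': 0 ⇒ 0;  out={1}∪out(0)={1}
  fail(6) 'ac': from fail(1)=0 chase 'c': 0 ⇒ 0;  out={2}∪out(0)={2}
  fail(3) 'aac': from fail(2)=1 chase 'c': 1 ⇒ 6;  out={0}∪out(6)={0,2}

Run:
pos 0 'd': at 0
pos 1 'd': at 0
pos 2 'a': at 1
pos 3 'a': at 2
pos 4 'c': at 3  ** P0@[2:4],P2@[3:4]
pos 5 'a': at 1 (fail-walked)
pos 6 'b': at 4 (fail-walked)
pos 7 'b': at 4 (fail-walked)
pos 8 'c': at 5  ** P1@[7:8]
pos 9 'b': at 4 (fail-walked)
pos 10 'c': at 5  ** P1@[9:10]
pos 11 'c': at 0 (fail-walked)
pos 12 'b': at 4
pos 13 'c': at 5  ** P1@[12:13]
pos 14 'c': at 0 (fail-walked)
pos 15 'a': at 1
pos 16 'b': at 4 (fail-walked)
pos 17 'c': at 5  ** P1@[16:17]
pos 18 'a': at 1 (fail-walked)
pos 19 'c': at 6  ** P2@[18:19]
pos 20 'd': at 0 (fail-walked)
pos 21 'b': at 4
pos 22 'a': at 1 (fail-walked)
pos 23 'a': at 2
pos 24 'c': at 3  ** P0@[22:24],P2@[23:24]
pos 25 'd': at 0 (fail-walked)
pos 26 'b': at 4
pos 27 'a': at 1 (fail-walked)
pos 28 'c': at 6  ** P2@[27:28]
pos 29 'b': at 4 (fail-walked)
pos 30 'c': at 5  ** P1@[29:30]
pos 31 'a': at 1 (fail-walked)
pos 32 'b': at 4 (fail-walked)
pos 33 'c': at 5  ** P1@[32:33]
pos 34 'a': at 1 (fail-walked)
pos 35 'c': at 6  ** P2@[34:35]
pos 36 'a': at 1 (fail-walked)
pos 37 'c': at 6  ** P2@[36:37]
pos 38 'b': at 4 (fail-walked)
pos 39 'b': at 4 (fail-walked)
pos 40 'a': at 1 (fail-walked)
pos 41 'c': at 6  ** P2@[40:41]
pos 42 'a': at 1 (fail-walked)
pos 43 'c': at 6  ** P2@[42:43]
pos 44 'a': at 1 (fail-walked)
pos 45 'a': at 2
pos 46 'c': at 3  ** P0@[44:46],P2@[45:46]
pos 47 'c': at 0 (fail-walked)
pos 48 'a': at 1
pos 49 'c': at 6  ** P2@[48:49]
pos 50 'b': at 4 (fail-walked)
pos 51 'a': at 1 (fail-walked)
pos 52 'a': at 2
pos 53 'c': at 3  ** P0@[51:53],P2@[52:53]
pos 54 'd': at 0 (fail-walked)
pos 55 'd': at 0
pos 56 'b': at 4
pos 57 'c': at 5  ** P1@[56:57]
pos 58 'a': at 1 (fail-walked)
pos 59 'c': at 6  ** P2@[58:59]
pos 60 'c': at 0 (fail-walked)
pos 61 'b': at 4
pos 62 'b': at 4 (fail-walked)
pos 63 'c': at 5  ** P1@[62:63]
pos 64 'a': at 1 (fail-walked)

Result: [[4,0],[4,2],[8,1],[10,1],[13,1],[17,1],[19,2],[24,0],[24,2],[28,2],[30,1],[33,1],[35,2],[37,2],[41,2],[43,2],[46,0],[46,2],[49,2],[53,0],[53,2],[57,1],[59,2],[63,1]]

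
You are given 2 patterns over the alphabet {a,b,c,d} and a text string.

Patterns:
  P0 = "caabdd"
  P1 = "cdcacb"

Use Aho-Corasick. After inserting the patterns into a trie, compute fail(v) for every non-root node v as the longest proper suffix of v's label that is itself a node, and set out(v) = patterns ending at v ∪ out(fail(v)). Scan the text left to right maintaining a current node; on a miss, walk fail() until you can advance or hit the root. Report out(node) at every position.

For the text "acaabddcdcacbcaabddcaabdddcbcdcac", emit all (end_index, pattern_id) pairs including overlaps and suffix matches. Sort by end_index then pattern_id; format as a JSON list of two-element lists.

Construct AC machine:
Trie nodes:
  n0 'ε': c→1
  n1 'c': a→2 d→7
  n2 'ca': a→3
  n3 'caa': b→4
  n4 'caab': d→5
  n5 'caabd': d→6
  n6 'caabdd': ·  [P0 ends]
  n7 'cd': c→8
  n8 'cdc': a→9
  n9 'cdca': c→10
  n10 'cdcac': b→11
  n11 'cdcacb': ·  [P1 ends]

Failure links (BFS by depth):
  n1('c'): parent n0 fail=0; on 'c' 0 → fail=0;  out ∅∪∅=∅
  n2('ca'): parent n1 fail=0; on 'a' 0 → fail=0;  out ∅∪∅=∅
  n7('cd'): parent n1 fail=0; on 'd' 0 → fail=0;  out ∅∪∅=∅
  n3('caa'): parent n2 fail=0; on 'a' 0 → fail=0;  out ∅∪∅=∅
  n8('cdc'): parent n7 fail=0; on 'c' 0 → fail=1;  out ∅∪∅=∅
  n4('caab'): parent n3 fail=0; on 'b' 0 → fail=0;  out ∅∪∅=∅
  n9('cdca'): parent n8 fail=1; on 'a' 1 → fail=2;  out ∅∪∅=∅
  n5('caabd'): parent n4 fail=0; on 'd' 0 → fail=0;  out ∅∪∅=∅
  n10('cdcac'): parent n9 fail=2; on 'c' 2→0 → fail=1;  out ∅∪∅=∅
  n6('caabdd'): parent n5 fail=0; on 'd' 0 → fail=0;  out {0}∪∅={0}
  n11('cdcacb'): parent n10 fail=1; on 'b' 1→0 → fail=0;  out {1}∪∅={1}

Text stream:
[0] read 'a'  n0⇒n0
[1] read 'c'  n0⇒n1
[2] read 'a'  n1⇒n2
[3] read 'a'  n2⇒n3
[4] read 'b'  n3⇒n4
[5] read 'd'  n4⇒n5
[6] read 'd'  n5⇒n6  emit P0@[1:6]
[7] read 'c'  n6⇒n1 (fail-walked)
[8] read 'd'  n1⇒n7
[9] read 'c'  n7⇒n8
[10] read 'a'  n8⇒n9
[11] read 'c'  n9⇒n10
[12] read 'b'  n10⇒n11  emit P1@[7:12]
[13] read 'c'  n11⇒n1 (fail-walked)
[14] read 'a'  n1⇒n2
[15] read 'a'  n2⇒n3
[16] read 'b'  n3⇒n4
[17] read 'd'  n4⇒n5
[18] read 'd'  n5⇒n6  emit P0@[13:18]
[19] read 'c'  n6⇒n1 (fail-walked)
[20] read 'a'  n1⇒n2
[21] read 'a'  n2⇒n3
[22] read 'b'  n3⇒n4
[23] read 'd'  n4⇒n5
[24] read 'd'  n5⇒n6  emit P0@[19:24]
[25] read 'd'  n6⇒n0 (fail-walked)
[26] read 'c'  n0⇒n1
[27] read 'b'  n1⇒n0 (fail-walked)
[28] read 'c'  n0⇒n1
[29] read 'd'  n1⇒n7
[30] read 'c'  n7⇒n8
[31] read 'a'  n8⇒n9
[32] read 'c'  n9⇒n10

All matches (sorted): [[6,0],[12,1],[18,0],[24,0]]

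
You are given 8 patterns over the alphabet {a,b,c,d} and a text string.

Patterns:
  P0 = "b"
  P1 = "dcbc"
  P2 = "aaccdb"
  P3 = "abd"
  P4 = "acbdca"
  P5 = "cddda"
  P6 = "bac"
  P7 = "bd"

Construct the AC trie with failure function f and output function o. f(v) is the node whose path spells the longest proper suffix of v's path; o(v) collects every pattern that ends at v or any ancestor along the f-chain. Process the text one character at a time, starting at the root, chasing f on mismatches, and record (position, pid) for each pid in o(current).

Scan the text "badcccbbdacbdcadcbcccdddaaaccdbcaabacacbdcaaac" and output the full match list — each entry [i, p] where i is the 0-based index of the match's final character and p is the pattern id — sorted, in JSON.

Build automaton:
Trie (insert patterns):
  0='ε' goto a→6 b→1 c→19 d→2
  1='b' goto a→24 d→26  [P0 ends]
  2='d' goto c→3
  3='dc' goto b→4
  4='dcb' goto c→5
  5='dcbc' goto ·  [P1 ends]
  6='a' goto a→7 b→12 c→14
  7='aa' goto c→8
  8='aac' goto c→9
  9='aacc' goto d→10
  10='aaccd' goto b→11
  11='aaccdb' goto ·  [P2 ends]
  12='ab' goto d→13
  13='abd' goto ·  [P3 ends]
  14='ac' goto b→15
  15='acb' goto d→16
  16='acbd' goto c→17
  17='acbdc' goto a→18
  18='acbdca' goto ·  [P4 ends]
  19='c' goto d→20
  20='cd' goto d→21
  21='cdd' goto d→22
  22='cddd' goto a→23
  23='cddda' goto ·  [P5 ends]
  24='ba' goto c→25
  25='bac' goto ·  [P6 ends]
  26='bd' goto ·  [P7 ends]

BFS fail/out derivation:
  fail(1) 'b': from fail(0)=0 chase 'b': 0 ⇒ 0;  out={0}∪out(0)={0}
  fail(2) 'd': from fail(0)=0 chase 'd': 0 ⇒ 0;  out=∅∪out(0)=∅
  fail(6) 'a': from fail(0)=0 chase 'a': 0 ⇒ 0;  out=∅∪out(0)=∅
  fail(19) 'c': from fail(0)=0 chase 'c': 0 ⇒ 0;  out=∅∪out(0)=∅
  fail(3) 'dc': from fail(2)=0 chase 'c': 0 ⇒ 19;  out=∅∪out(19)=∅
  fail(7) 'aa': from fail(6)=0 chase 'a': 0 ⇒ 6;  out=∅∪out(6)=∅
  fail(12) 'ab': from fail(6)=0 chase 'b': 0 ⇒ 1;  out=∅∪out(1)={0}
  fail(14) 'ac': from fail(6)=0 chase 'c': 0 ⇒ 19;  out=∅∪out(19)=∅
  fail(20) 'cd': from fail(19)=0 chase 'd': 0 ⇒ 2;  out=∅∪out(2)=∅
  fail(24) 'ba': from fail(1)=0 chase 'a': 0 ⇒ 6;  out=∅∪out(6)=∅
  fail(26) 'bd': from fail(1)=0 chase 'd': 0 ⇒ 2;  out={7}∪out(2)={7}
  fail(4) 'dcb': from fail(3)=19 chase 'b': 19→0 ⇒ 1;  out=∅∪out(1)={0}
  fail(8) 'aac': from fail(7)=6 chase 'c': 6 ⇒ 14;  out=∅∪out(14)=∅
  fail(13) 'abd': from fail(12)=1 chase 'd': 1 ⇒ 26;  out={3}∪out(26)={3,7}
  fail(15) 'acb': from fail(14)=19 chase 'b': 19→0 ⇒ 1;  out=∅∪out(1)={0}
  fail(21) 'cdd': from fail(20)=2 chase 'd': 2→0 ⇒ 2;  out=∅∪out(2)=∅
  fail(25) 'bac': from fail(24)=6 chase 'c': 6 ⇒ 14;  out={6}∪out(14)={6}
  fail(5) 'dcbc': from fail(4)=1 chase 'c': 1→0 ⇒ 19;  out={1}∪out(19)={1}
  fail(9) 'aacc': from fail(8)=14 chase 'c': 14→19→0 ⇒ 19;  out=∅∪out(19)=∅
  fail(16) 'acbd': from fail(15)=1 chase 'd': 1 ⇒ 26;  out=∅∪out(26)={7}
  fail(22) 'cddd': from fail(21)=2 chase 'd': 2→0 ⇒ 2;  out=∅∪out(2)=∅
  fail(10) 'aaccd': from fail(9)=19 chase 'd': 19 ⇒ 20;  out=∅∪out(20)=∅
  fail(17) 'acbdc': from fail(16)=26 chase 'c': 26→2 ⇒ 3;  out=∅∪out(3)=∅
  fail(23) 'cddda': from fail(22)=2 chase 'a': 2→0 ⇒ 6;  out={5}∪out(6)={5}
  fail(11) 'aaccdb': from fail(10)=20 chase 'b': 20→2→0 ⇒ 1;  out={2}∪out(1)={0,2}
  fail(18) 'acbdca': from fail(17)=3 chase 'a': 3→19→0 ⇒ 6;  out={4}∪out(6)={4}

Scan:
pos 0 'b': at 1  ** P0@[0:0]
pos 1 'a': at 24
pos 2 'd': at 2 (fail-walked)
pos 3 'c': at 3
pos 4 'c': at 19 (fail-walked)
pos 5 'c': at 19 (fail-walked)
pos 6 'b': at 1 (fail-walked)  ** P0@[6:6]
pos 7 'b': at 1 (fail-walked)  ** P0@[7:7]
pos 8 'd': at 26  ** P7@[7:8]
pos 9 'a': at 6 (fail-walked)
pos 10 'c': at 14
pos 11 'b': at 15  ** P0@[11:11]
pos 12 'd': at 16  ** P7@[11:12]
pos 13 'c': at 17
pos 14 'a': at 18  ** P4@[9:14]
pos 15 'd': at 2 (fail-walked)
pos 16 'c': at 3
pos 17 'b': at 4  ** P0@[17:17]
pos 18 'c': at 5  ** P1@[15:18]
pos 19 'c': at 19 (fail-walked)
pos 20 'c': at 19 (fail-walked)
pos 21 'd': at 20
pos 22 'd': at 21
pos 23 'd': at 22
pos 24 'a': at 23  ** P5@[20:24]
pos 25 'a': at 7 (fail-walked)
pos 26 'a': at 7 (fail-walked)
pos 27 'c': at 8
pos 28 'c': at 9
pos 29 'd': at 10
pos 30 'b': at 11  ** P0@[30:30],P2@[25:30]
pos 31 'c': at 19 (fail-walked)
pos 32 'a': at 6 (fail-walked)
pos 33 'a': at 7
pos 34 'b': at 12 (fail-walked)  ** P0@[34:34]
pos 35 'a': at 24 (fail-walked)
pos 36 'c': at 25  ** P6@[34:36]
pos 37 'a': at 6 (fail-walked)
pos 38 'c': at 14
pos 39 'b': at 15  ** P0@[39:39]
pos 40 'd': at 16  ** P7@[39:40]
pos 41 'c': at 17
pos 42 'a': at 18  ** P4@[37:42]
pos 43 'a': at 7 (fail-walked)
pos 44 'a': at 7 (fail-walked)
pos 45 'c': at 8

All matches (sorted): [[0,0],[6,0],[7,0],[8,7],[11,0],[12,7],[14,4],[17,0],[18,1],[24,5],[30,0],[30,2],[34,0],[36,6],[39,0],[40,7],[42,4]]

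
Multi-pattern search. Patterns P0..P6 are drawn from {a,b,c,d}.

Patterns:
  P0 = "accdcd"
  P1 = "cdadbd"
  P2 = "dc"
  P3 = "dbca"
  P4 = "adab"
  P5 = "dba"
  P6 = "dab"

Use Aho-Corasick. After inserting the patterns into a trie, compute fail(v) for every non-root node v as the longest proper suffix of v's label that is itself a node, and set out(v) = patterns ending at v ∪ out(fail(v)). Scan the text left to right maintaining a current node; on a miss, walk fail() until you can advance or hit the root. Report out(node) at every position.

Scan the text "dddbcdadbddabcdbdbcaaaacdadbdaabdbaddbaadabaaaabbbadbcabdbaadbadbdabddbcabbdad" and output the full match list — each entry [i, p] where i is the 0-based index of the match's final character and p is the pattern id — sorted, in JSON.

Build automaton:
Trie (insert patterns):
  0='ε' goto a→1 c→7 d→13
  1='a' goto c→2 d→18
  2='ac' goto c→3
  3='acc' goto d→4
  4='accd' goto c→5
  5='accdc' goto d→6
  6='accdcd' goto ·  [P0 ends]
  7='c' goto d→8
  8='cd' goto a→9
  9='cda' goto d→10
  10='cdad' goto b→11
  11='cdadb' goto d→12
  12='cdadbd' goto ·  [P1 ends]
  13='d' goto a→22 b→15 c→14
  14='dc' goto ·  [P2 ends]
  15='db' goto a→21 c→16
  16='dbc' goto a→17
  17='dbca' goto ·  [P3 ends]
  18='ad' goto a→19
  19='ada' goto b→20
  20='adab' goto ·  [P4 ends]
  21='dba' goto ·  [P5 ends]
  22='da' goto b→23
  23='dab' goto ·  [P6 ends]

BFS fail/out derivation:
  n1('a'): parent n0 fail=0; on 'a' 0 → fail=0;  out ∅∪∅=∅
  n7('c'): parent n0 fail=0; on 'c' 0 → fail=0;  out ∅∪∅=∅
  n13('d'): parent n0 fail=0; on 'd' 0 → fail=0;  out ∅∪∅=∅
  n2('ac'): parent n1 fail=0; on 'c' 0 → fail=7;  out ∅∪∅=∅
  n8('cd'): parent n7 fail=0; on 'd' 0 → fail=13;  out ∅∪∅=∅
  n14('dc'): parent n13 fail=0; on 'c' 0 → fail=7;  out {2}∪∅={2}
  n15('db'): parent n13 fail=0; on 'b' 0 → fail=0;  out ∅∪∅=∅
  n18('ad'): parent n1 fail=0; on 'd' 0 → fail=13;  out ∅∪∅=∅
  n22('da'): parent n13 fail=0; on 'a' 0 → fail=1;  out ∅∪∅=∅
  n3('acc'): parent n2 fail=7; on 'c' 7→0 → fail=7;  out ∅∪∅=∅
  n9('cda'): parent n8 fail=13; on 'a' 13 → fail=22;  out ∅∪∅=∅
  n16('dbc'): parent n15 fail=0; on 'c' 0 → fail=7;  out ∅∪∅=∅
  n19('ada'): parent n18 fail=13; on 'a' 13 → fail=22;  out ∅∪∅=∅
  n21('dba'): parent n15 fail=0; on 'a' 0 → fail=1;  out {5}∪∅={5}
  n23('dab'): parent n22 fail=1; on 'b' 1→0 → fail=0;  out {6}∪∅={6}
  n4('accd'): parent n3 fail=7; on 'd' 7 → fail=8;  out ∅∪∅=∅
  n10('cdad'): parent n9 fail=22; on 'd' 22→1 → fail=18;  out ∅∪∅=∅
  n17('dbca'): parent n16 fail=7; on 'a' 7→0 → fail=1;  out {3}∪∅={3}
  n20('adab'): parent n19 fail=22; on 'b' 22 → fail=23;  out {4}∪{6}={4,6}
  n5('accdc'): parent n4 fail=8; on 'c' 8→13 → fail=14;  out ∅∪{2}={2}
  n11('cdadb'): parent n10 fail=18; on 'b' 18→13 → fail=15;  out ∅∪∅=∅
  n6('accdcd'): parent n5 fail=14; on 'd' 14→7 → fail=8;  out {0}∪∅={0}
  n12('cdadbd'): parent n11 fail=15; on 'd' 15→0 → fail=13;  out {1}∪∅={1}

Text stream:
pos 0 'd': at 13
pos 1 'd': at 13 (via fail)
pos 2 'd': at 13 (via fail)
pos 3 'b': at 15
pos 4 'c': at 16
pos 5 'd': at 8 (via fail)
pos 6 'a': at 9
pos 7 'd': at 10
pos 8 'b': at 11
pos 9 'd': at 12  ** P1@[4:9]
pos 10 'd': at 13 (via fail)
pos 11 'a': at 22
pos 12 'b': at 23  ** P6@[10:12]
pos 13 'c': at 7 (via fail)
pos 14 'd': at 8
pos 15 'b': at 15 (via fail)
pos 16 'd': at 13 (via fail)
pos 17 'b': at 15
pos 18 'c': at 16
pos 19 'a': at 17  ** P3@[16:19]
pos 20 'a': at 1 (via fail)
pos 21 'a': at 1 (via fail)
pos 22 'a': at 1 (via fail)
pos 23 'c': at 2
pos 24 'd': at 8 (via fail)
pos 25 'a': at 9
pos 26 'd': at 10
pos 27 'b': at 11
pos 28 'd': at 12  ** P1@[23:28]
pos 29 'a': at 22 (via fail)
pos 30 'a': at 1 (via fail)
pos 31 'b': at 0 (via fail)
pos 32 'd': at 13
pos 33 'b': at 15
pos 34 'a': at 21  ** P5@[32:34]
pos 35 'd': at 18 (via fail)
pos 36 'd': at 13 (via fail)
pos 37 'b': at 15
pos 38 'a': at 21  ** P5@[36:38]
pos 39 'a': at 1 (via fail)
pos 40 'd': at 18
pos 41 'a': at 19
pos 42 'b': at 20  ** P4@[39:42],P6@[40:42]
pos 43 'a': at 1 (via fail)
pos 44 'a': at 1 (via fail)
pos 45 'a': at 1 (via fail)
pos 46 'a': at 1 (via fail)
pos 47 'b': at 0 (via fail)
pos 48 'b': at 0
pos 49 'b': at 0
pos 50 'a': at 1
pos 51 'd': at 18
pos 52 'b': at 15 (via fail)
pos 53 'c': at 16
pos 54 'a': at 17  ** P3@[51:54]
pos 55 'b': at 0 (via fail)
pos 56 'd': at 13
pos 57 'b': at 15
pos 58 'a': at 21  ** P5@[56:58]
pos 59 'a': at 1 (via fail)
pos 60 'd': at 18
pos 61 'b': at 15 (via fail)
pos 62 'a': at 21  ** P5@[60:62]
pos 63 'd': at 18 (via fail)
pos 64 'b': at 15 (via fail)
pos 65 'd': at 13 (via fail)
pos 66 'a': at 22
pos 67 'b': at 23  ** P6@[65:67]
pos 68 'd': at 13 (via fail)
pos 69 'd': at 13 (via fail)
pos 70 'b': at 15
pos 71 'c': at 16
pos 72 'a': at 17  ** P3@[69:72]
pos 73 'b': at 0 (via fail)
pos 74 'b': at 0
pos 75 'd': at 13
pos 76 'a': at 22
pos 77 'd': at 18 (via fail)

All matches (sorted): [[9,1],[12,6],[19,3],[28,1],[34,5],[38,5],[42,4],[42,6],[54,3],[58,5],[62,5],[67,6],[72,3]]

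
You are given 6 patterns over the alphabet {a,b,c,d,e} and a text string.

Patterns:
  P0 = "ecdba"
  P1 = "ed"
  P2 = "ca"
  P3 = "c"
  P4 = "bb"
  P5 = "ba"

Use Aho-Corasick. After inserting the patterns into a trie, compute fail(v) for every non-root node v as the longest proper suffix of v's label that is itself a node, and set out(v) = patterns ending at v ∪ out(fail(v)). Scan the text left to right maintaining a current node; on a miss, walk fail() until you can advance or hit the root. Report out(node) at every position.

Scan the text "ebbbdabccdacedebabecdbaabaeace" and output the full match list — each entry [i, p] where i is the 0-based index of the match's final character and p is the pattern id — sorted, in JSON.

Build:
Trie nodes:
  n0 'ε': b→9 c→7 e→1
  n1 'e': c→2 d→6
  n2 'ec': d→3
  n3 'ecd': b→4
  n4 'ecdb': a→5
  n5 'ecdba': ·  ←P0
  n6 'ed': ·  ←P1
  n7 'c': a→8  ←P3
  n8 'ca': ·  ←P2
  n9 'b': a→11 b→10
  n10 'bb': ·  ←P4
  n11 'ba': ·  ←P5

Failure links (BFS by depth):
  fail(1) 'e': from fail(0)=0 chase 'e': 0 ⇒ 0;  out=∅∪out(0)=∅
  fail(7) 'c': from fail(0)=0 chase 'c': 0 ⇒ 0;  out={3}∪out(0)={3}
  fail(9) 'b': from fail(0)=0 chase 'b': 0 ⇒ 0;  out=∅∪out(0)=∅
  fail(2) 'ec': from fail(1)=0 chase 'c': 0 ⇒ 7;  out=∅∪out(7)={3}
  fail(6) 'ed': from fail(1)=0 chase 'd': 0 ⇒ 0;  out={1}∪out(0)={1}
  fail(8) 'ca': from fail(7)=0 chase 'a': 0 ⇒ 0;  out={2}∪out(0)={2}
  fail(10) 'bb': from fail(9)=0 chase 'b': 0 ⇒ 9;  out={4}∪out(9)={4}
  fail(11) 'ba': from fail(9)=0 chase 'a': 0 ⇒ 0;  out={5}∪out(0)={5}
  fail(3) 'ecd': from fail(2)=7 chase 'd': 7→0 ⇒ 0;  out=∅∪out(0)=∅
  fail(4) 'ecdb': from fail(3)=0 chase 'b': 0 ⇒ 9;  out=∅∪out(9)=∅
  fail(5) 'ecdba': from fail(4)=9 chase 'a': 9 ⇒ 11;  out={0}∪out(11)={0,5}

Scan:
i=0 'e': node 0→1
i=1 'b': node 1→9 (fail-walked)
i=2 'b': node 9→10  → match P4@[1:2]
i=3 'b': node 10→10 (fail-walked)  → match P4@[2:3]
i=4 'd': node 10→0 (fail-walked)
i=5 'a': node 0→0
i=6 'b': node 0→9
i=7 'c': node 9→7 (fail-walked)  → match P3@[7:7]
i=8 'c': node 7→7 (fail-walked)  → match P3@[8:8]
i=9 'd': node 7→0 (fail-walked)
i=10 'a': node 0→0
i=11 'c': node 0→7  → match P3@[11:11]
i=12 'e': node 7→1 (fail-walked)
i=13 'd': node 1→6  → match P1@[12:13]
i=14 'e': node 6→1 (fail-walked)
i=15 'b': node 1→9 (fail-walked)
i=16 'a': node 9→11  → match P5@[15:16]
i=17 'b': node 11→9 (fail-walked)
i=18 'e': node 9→1 (fail-walked)
i=19 'c': node 1→2  → match P3@[19:19]
i=20 'd': node 2→3
i=21 'b': node 3→4
i=22 'a': node 4→5  → match P0@[18:22],P5@[21:22]
i=23 'a': node 5→0 (fail-walked)
i=24 'b': node 0→9
i=25 'a': node 9→11  → match P5@[24:25]
i=26 'e': node 11→1 (fail-walked)
i=27 'a': node 1→0 (fail-walked)
i=28 'c': node 0→7  → match P3@[28:28]
i=29 'e': node 7→1 (fail-walked)

Result: [[2,4],[3,4],[7,3],[8,3],[11,3],[13,1],[16,5],[19,3],[22,0],[22,5],[25,5],[28,3]]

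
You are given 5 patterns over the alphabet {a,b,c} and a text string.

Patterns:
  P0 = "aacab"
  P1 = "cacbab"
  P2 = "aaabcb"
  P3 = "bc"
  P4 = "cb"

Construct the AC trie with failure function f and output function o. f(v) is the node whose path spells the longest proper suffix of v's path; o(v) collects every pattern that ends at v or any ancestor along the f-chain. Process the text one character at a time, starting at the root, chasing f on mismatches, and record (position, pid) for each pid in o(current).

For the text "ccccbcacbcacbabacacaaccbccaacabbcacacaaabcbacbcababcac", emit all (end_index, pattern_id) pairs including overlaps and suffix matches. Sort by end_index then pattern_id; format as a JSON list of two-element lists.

Build automaton:
Trie nodes:
  0='ε' goto a→1 b→16 c→6
  1='a' goto a→2
  2='aa' goto a→12 c→3
  3='aac' goto a→4
  4='aaca' goto b→5
  5='aacab' goto ·  [P0 ends]
  6='c' goto a→7 b→18
  7='ca' goto c→8
  8='cac' goto b→9
  9='cacb' goto a→10
  10='cacba' goto b→11
  11='cacbab' goto ·  [P1 ends]
  12='aaa' goto b→13
  13='aaab' goto c→14
  14='aaabc' goto b→15
  15='aaabcb' goto ·  [P2 ends]
  16='b' goto c→17
  17='bc' goto ·  [P3 ends]
  18='cb' goto ·  [P4 ends]

Failure links (BFS by depth):
  fail(1) 'a': from fail(0)=0 chase 'a': 0 ⇒ 0;  out=∅∪out(0)=∅
  fail(6) 'c': from fail(0)=0 chase 'c': 0 ⇒ 0;  out=∅∪out(0)=∅
  fail(16) 'b': from fail(0)=0 chase 'b': 0 ⇒ 0;  out=∅∪out(0)=∅
  fail(2) 'aa': from fail(1)=0 chase 'a': 0 ⇒ 1;  out=∅∪out(1)=∅
  fail(7) 'ca': from fail(6)=0 chase 'a': 0 ⇒ 1;  out=∅∪out(1)=∅
  fail(17) 'bc': from fail(16)=0 chase 'c': 0 ⇒ 6;  out={3}∪out(6)={3}
  fail(18) 'cb': from fail(6)=0 chase 'b': 0 ⇒ 16;  out={4}∪out(16)={4}
  fail(3) 'aac': from fail(2)=1 chase 'c': 1→0 ⇒ 6;  out=∅∪out(6)=∅
  fail(8) 'cac': from fail(7)=1 chase 'c': 1→0 ⇒ 6;  out=∅∪out(6)=∅
  fail(12) 'aaa': from fail(2)=1 chase 'a': 1 ⇒ 2;  out=∅∪out(2)=∅
  fail(4) 'aaca': from fail(3)=6 chase 'a': 6 ⇒ 7;  out=∅∪out(7)=∅
  fail(9) 'cacb': from fail(8)=6 chase 'b': 6 ⇒ 18;  out=∅∪out(18)={4}
  fail(13) 'aaab': from fail(12)=2 chase 'b': 2→1→0 ⇒ 16;  out=∅∪out(16)=∅
  fail(5) 'aacab': from fail(4)=7 chase 'b': 7→1→0 ⇒ 16;  out={0}∪out(16)={0}
  fail(10) 'cacba': from fail(9)=18 chase 'a': 18→16→0 ⇒ 1;  out=∅∪out(1)=∅
  fail(14) 'aaabc': from fail(13)=16 chase 'c': 16 ⇒ 17;  out=∅∪out(17)={3}
  fail(11) 'cacbab': from fail(10)=1 chase 'b': 1→0 ⇒ 16;  out={1}∪out(16)={1}
  fail(15) 'aaabcb': from fail(14)=17 chase 'b': 17→6 ⇒ 18;  out={2}∪out(18)={2,4}

Scan:
pos 0 'c': at 6
pos 1 'c': at 6 (fail-walked)
pos 2 'c': at 6 (fail-walked)
pos 3 'c': at 6 (fail-walked)
pos 4 'b': at 18  ** P4@[3:4]
pos 5 'c': at 17 (fail-walked)  ** P3@[4:5]
pos 6 'a': at 7 (fail-walked)
pos 7 'c': at 8
pos 8 'b': at 9  ** P4@[7:8]
pos 9 'c': at 17 (fail-walked)  ** P3@[8:9]
pos 10 'a': at 7 (fail-walked)
pos 11 'c': at 8
pos 12 'b': at 9  ** P4@[11:12]
pos 13 'a': at 10
pos 14 'b': at 11  ** P1@[9:14]
pos 15 'a': at 1 (fail-walked)
pos 16 'c': at 6 (fail-walked)
pos 17 'a': at 7
pos 18 'c': at 8
pos 19 'a': at 7 (fail-walked)
pos 20 'a': at 2 (fail-walked)
pos 21 'c': at 3
pos 22 'c': at 6 (fail-walked)
pos 23 'b': at 18  ** P4@[22:23]
pos 24 'c': at 17 (fail-walked)  ** P3@[23:24]
pos 25 'c': at 6 (fail-walked)
pos 26 'a': at 7
pos 27 'a': at 2 (fail-walked)
pos 28 'c': at 3
pos 29 'a': at 4
pos 30 'b': at 5  ** P0@[26:30]
pos 31 'b': at 16 (fail-walked)
pos 32 'c': at 17  ** P3@[31:32]
pos 33 'a': at 7 (fail-walked)
pos 34 'c': at 8
pos 35 'a': at 7 (fail-walked)
pos 36 'c': at 8
pos 37 'a': at 7 (fail-walked)
pos 38 'a': at 2 (fail-walked)
pos 39 'a': at 12
pos 40 'b': at 13
pos 41 'c': at 14  ** P3@[40:41]
pos 42 'b': at 15  ** P2@[37:42],P4@[41:42]
pos 43 'a': at 1 (fail-walked)
pos 44 'c': at 6 (fail-walked)
pos 45 'b': at 18  ** P4@[44:45]
pos 46 'c': at 17 (fail-walked)  ** P3@[45:46]
pos 47 'a': at 7 (fail-walked)
pos 48 'b': at 16 (fail-walked)
pos 49 'a': at 1 (fail-walked)
pos 50 'b': at 16 (fail-walked)
pos 51 'c': at 17  ** P3@[50:51]
pos 52 'a': at 7 (fail-walked)
pos 53 'c': at 8

Result: [[4,4],[5,3],[8,4],[9,3],[12,4],[14,1],[23,4],[24,3],[30,0],[32,3],[41,3],[42,2],[42,4],[45,4],[46,3],[51,3]]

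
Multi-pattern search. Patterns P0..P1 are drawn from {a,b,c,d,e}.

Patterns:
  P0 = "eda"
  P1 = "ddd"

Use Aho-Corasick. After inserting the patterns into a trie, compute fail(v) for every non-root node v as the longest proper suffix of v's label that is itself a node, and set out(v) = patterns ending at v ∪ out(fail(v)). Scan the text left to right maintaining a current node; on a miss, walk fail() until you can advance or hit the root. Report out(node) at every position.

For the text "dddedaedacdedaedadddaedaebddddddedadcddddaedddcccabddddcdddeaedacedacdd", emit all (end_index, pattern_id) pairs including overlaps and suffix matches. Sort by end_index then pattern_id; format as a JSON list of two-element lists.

Build automaton:
Trie nodes:
  0='ε' goto d→4 e→1
  1='e' goto d→2
  2='ed' goto a→3
  3='eda' goto ·  ←P0
  4='d' goto d→5
  5='dd' goto d→6
  6='ddd' goto ·  ←P1

Failure links (BFS by depth):
  n1('e'): parent n0 fail=0; on 'e' 0 → fail=0;  out ∅∪∅=∅
  n4('d'): parent n0 fail=0; on 'd' 0 → fail=0;  out ∅∪∅=∅
  n2('ed'): parent n1 fail=0; on 'd' 0 → fail=4;  out ∅∪∅=∅
  n5('dd'): parent n4 fail=0; on 'd' 0 → fail=4;  out ∅∪∅=∅
  n3('eda'): parent n2 fail=4; on 'a' 4→0 → fail=0;  out {0}∪∅={0}
  n6('ddd'): parent n5 fail=4; on 'd' 4 → fail=5;  out {1}∪∅={1}

Run:
[0] read 'd'  n0⇒n4
[1] read 'd'  n4⇒n5
[2] read 'd'  n5⇒n6  → match P1@[0:2]
[3] read 'e'  n6⇒n1 (fail-walked)
[4] read 'd'  n1⇒n2
[5] read 'a'  n2⇒n3  → match P0@[3:5]
[6] read 'e'  n3⇒n1 (fail-walked)
[7] read 'd'  n1⇒n2
[8] read 'a'  n2⇒n3  → match P0@[6:8]
[9] read 'c'  n3⇒n0 (fail-walked)
[10] read 'd'  n0⇒n4
[11] read 'e'  n4⇒n1 (fail-walked)
[12] read 'd'  n1⇒n2
[13] read 'a'  n2⇒n3  → match P0@[11:13]
[14] read 'e'  n3⇒n1 (fail-walked)
[15] read 'd'  n1⇒n2
[16] read 'a'  n2⇒n3  → match P0@[14:16]
[17] read 'd'  n3⇒n4 (fail-walked)
[18] read 'd'  n4⇒n5
[19] read 'd'  n5⇒n6  → match P1@[17:19]
[20] read 'a'  n6⇒n0 (fail-walked)
[21] read 'e'  n0⇒n1
[22] read 'd'  n1⇒n2
[23] read 'a'  n2⇒n3  → match P0@[21:23]
[24] read 'e'  n3⇒n1 (fail-walked)
[25] read 'b'  n1⇒n0 (fail-walked)
[26] read 'd'  n0⇒n4
[27] read 'd'  n4⇒n5
[28] read 'd'  n5⇒n6  → match P1@[26:28]
[29] read 'd'  n6⇒n6 (fail-walked)  → match P1@[27:29]
[30] read 'd'  n6⇒n6 (fail-walked)  → match P1@[28:30]
[31] read 'd'  n6⇒n6 (fail-walked)  → match P1@[29:31]
[32] read 'e'  n6⇒n1 (fail-walked)
[33] read 'd'  n1⇒n2
[34] read 'a'  n2⇒n3  → match P0@[32:34]
[35] read 'd'  n3⇒n4 (fail-walked)
[36] read 'c'  n4⇒n0 (fail-walked)
[37] read 'd'  n0⇒n4
[38] read 'd'  n4⇒n5
[39] read 'd'  n5⇒n6  → match P1@[37:39]
[40] read 'd'  n6⇒n6 (fail-walked)  → match P1@[38:40]
[41] read 'a'  n6⇒n0 (fail-walked)
[42] read 'e'  n0⇒n1
[43] read 'd'  n1⇒n2
[44] read 'd'  n2⇒n5 (fail-walked)
[45] read 'd'  n5⇒n6  → match P1@[43:45]
[46] read 'c'  n6⇒n0 (fail-walked)
[47] read 'c'  n0⇒n0
[48] read 'c'  n0⇒n0
[49] read 'a'  n0⇒n0
[50] read 'b'  n0⇒n0
[51] read 'd'  n0⇒n4
[52] read 'd'  n4⇒n5
[53] read 'd'  n5⇒n6  → match P1@[51:53]
[54] read 'd'  n6⇒n6 (fail-walked)  → match P1@[52:54]
[55] read 'c'  n6⇒n0 (fail-walked)
[56] read 'd'  n0⇒n4
[57] read 'd'  n4⇒n5
[58] read 'd'  n5⇒n6  → match P1@[56:58]
[59] read 'e'  n6⇒n1 (fail-walked)
[60] read 'a'  n1⇒n0 (fail-walked)
[61] read 'e'  n0⇒n1
[62] read 'd'  n1⇒n2
[63] read 'a'  n2⇒n3  → match P0@[61:63]
[64] read 'c'  n3⇒n0 (fail-walked)
[65] read 'e'  n0⇒n1
[66] read 'd'  n1⇒n2
[67] read 'a'  n2⇒n3  → match P0@[65:67]
[68] read 'c'  n3⇒n0 (fail-walked)
[69] read 'd'  n0⇒n4
[70] read 'd'  n4⇒n5

Matches: [[2,1],[5,0],[8,0],[13,0],[16,0],[19,1],[23,0],[28,1],[29,1],[30,1],[31,1],[34,0],[39,1],[40,1],[45,1],[53,1],[54,1],[58,1],[63,0],[67,0]]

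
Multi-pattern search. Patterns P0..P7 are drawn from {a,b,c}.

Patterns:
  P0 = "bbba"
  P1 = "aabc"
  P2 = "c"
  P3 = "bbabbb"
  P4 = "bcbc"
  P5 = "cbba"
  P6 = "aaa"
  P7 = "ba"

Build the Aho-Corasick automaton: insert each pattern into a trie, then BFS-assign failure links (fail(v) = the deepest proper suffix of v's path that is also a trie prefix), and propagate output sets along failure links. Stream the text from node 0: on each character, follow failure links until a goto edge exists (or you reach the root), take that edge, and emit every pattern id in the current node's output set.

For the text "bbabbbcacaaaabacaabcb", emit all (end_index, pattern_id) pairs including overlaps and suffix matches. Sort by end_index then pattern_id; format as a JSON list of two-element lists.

Build automaton:
Trie (insert patterns):
  n0 'ε': a→5 b→1 c→9
  n1 'b': a→21 b→2 c→14
  n2 'bb': a→10 b→3
  n3 'bbb': a→4
  n4 'bbba': ·  [P0 ends]
  n5 'a': a→6
  n6 'aa': a→20 b→7
  n7 'aab': c→8
  n8 'aabc': ·  [P1 ends]
  n9 'c': b→17  [P2 ends]
  n10 'bba': b→11
  n11 'bbab': b→12
  n12 'bbabb': b→13
  n13 'bbabbb': ·  [P3 ends]
  n14 'bc': b→15
  n15 'bcb': c→16
  n16 'bcbc': ·  [P4 ends]
  n17 'cb': b→18
  n18 'cbb': a→19
  n19 'cbba': ·  [P5 ends]
  n20 'aaa': ·  [P6 ends]
  n21 'ba': ·  [P7 ends]

Failure links (BFS by depth):
  fail(1) 'b': from fail(0)=0 chase 'b': 0 ⇒ 0;  out=∅∪out(0)=∅
  fail(5) 'a': from fail(0)=0 chase 'a': 0 ⇒ 0;  out=∅∪out(0)=∅
  fail(9) 'c': from fail(0)=0 chase 'c': 0 ⇒ 0;  out={2}∪out(0)={2}
  fail(2) 'bb': from fail(1)=0 chase 'b': 0 ⇒ 1;  out=∅∪out(1)=∅
  fail(6) 'aa': from fail(5)=0 chase 'a': 0 ⇒ 5;  out=∅∪out(5)=∅
  fail(14) 'bc': from fail(1)=0 chase 'c': 0 ⇒ 9;  out=∅∪out(9)={2}
  fail(17) 'cb': from fail(9)=0 chase 'b': 0 ⇒ 1;  out=∅∪out(1)=∅
  fail(21) 'ba': from fail(1)=0 chase 'a': 0 ⇒ 5;  out={7}∪out(5)={7}
  fail(3) 'bbb': from fail(2)=1 chase 'b': 1 ⇒ 2;  out=∅∪out(2)=∅
  fail(7) 'aab': from fail(6)=5 chase 'b': 5→0 ⇒ 1;  out=∅∪out(1)=∅
  fail(10) 'bba': from fail(2)=1 chase 'a': 1 ⇒ 21;  out=∅∪out(21)={7}
  fail(15) 'bcb': from fail(14)=9 chase 'b': 9 ⇒ 17;  out=∅∪out(17)=∅
  fail(18) 'cbb': from fail(17)=1 chase 'b': 1 ⇒ 2;  out=∅∪out(2)=∅
  fail(20) 'aaa': from fail(6)=5 chase 'a': 5 ⇒ 6;  out={6}∪out(6)={6}
  fail(4) 'bbba': from fail(3)=2 chase 'a': 2 ⇒ 10;  out={0}∪out(10)={0,7}
  fail(8) 'aabc': from fail(7)=1 chase 'c': 1 ⇒ 14;  out={1}∪out(14)={1,2}
  fail(11) 'bbab': from fail(10)=21 chase 'b': 21→5→0 ⇒ 1;  out=∅∪out(1)=∅
  fail(16) 'bcbc': from fail(15)=17 chase 'c': 17→1 ⇒ 14;  out={4}∪out(14)={2,4}
  fail(19) 'cbba': from fail(18)=2 chase 'a': 2 ⇒ 10;  out={5}∪out(10)={5,7}
  fail(12) 'bbabb': from fail(11)=1 chase 'b': 1 ⇒ 2;  out=∅∪out(2)=∅
  fail(13) 'bbabbb': from fail(12)=2 chase 'b': 2 ⇒ 3;  out={3}∪out(3)={3}

Run:
pos 0 'b': at 1
pos 1 'b': at 2
pos 2 'a': at 10  ** P7@[1:2]
pos 3 'b': at 11
pos 4 'b': at 12
pos 5 'b': at 13  ** P3@[0:5]
pos 6 'c': at 14 (fail-walked)  ** P2@[6:6]
pos 7 'a': at 5 (fail-walked)
pos 8 'c': at 9 (fail-walked)  ** P2@[8:8]
pos 9 'a': at 5 (fail-walked)
pos 10 'a': at 6
pos 11 'a': at 20  ** P6@[9:11]
pos 12 'a': at 20 (fail-walked)  ** P6@[10:12]
pos 13 'b': at 7 (fail-walked)
pos 14 'a': at 21 (fail-walked)  ** P7@[13:14]
pos 15 'c': at 9 (fail-walked)  ** P2@[15:15]
pos 16 'a': at 5 (fail-walked)
pos 17 'a': at 6
pos 18 'b': at 7
pos 19 'c': at 8  ** P1@[16:19],P2@[19:19]
pos 20 'b': at 15 (fail-walked)

Matches: [[2,7],[5,3],[6,2],[8,2],[11,6],[12,6],[14,7],[15,2],[19,1],[19,2]]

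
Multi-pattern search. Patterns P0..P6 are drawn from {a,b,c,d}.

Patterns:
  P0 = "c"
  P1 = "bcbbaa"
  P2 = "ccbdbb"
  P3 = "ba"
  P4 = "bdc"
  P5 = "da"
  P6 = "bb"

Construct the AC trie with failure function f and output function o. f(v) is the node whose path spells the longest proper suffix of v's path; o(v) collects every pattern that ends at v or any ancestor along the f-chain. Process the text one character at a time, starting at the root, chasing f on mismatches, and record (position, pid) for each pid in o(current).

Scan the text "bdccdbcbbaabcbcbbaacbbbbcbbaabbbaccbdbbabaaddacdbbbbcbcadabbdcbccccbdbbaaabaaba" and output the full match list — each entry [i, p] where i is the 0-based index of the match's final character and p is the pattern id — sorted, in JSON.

Build automaton:
Trie (insert patterns):
  n0 'ε': b→2 c→1 d→16
  n1 'c': c→8  [P0 ends]
  n2 'b': a→13 b→18 c→3 d→14
  n3 'bc': b→4
  n4 'bcb': b→5
  n5 'bcbb': a→6
  n6 'bcbba': a→7
  n7 'bcbbaa': ·  [P1 ends]
  n8 'cc': b→9
  n9 'ccb': d→10
  n10 'ccbd': b→11
  n11 'ccbdb': b→12
  n12 'ccbdbb': ·  [P2 ends]
  n13 'ba': ·  [P3 ends]
  n14 'bd': c→15
  n15 'bdc': ·  [P4 ends]
  n16 'd': a→17
  n17 'da': ·  [P5 ends]
  n18 'bb': ·  [P6 ends]

BFS fail/out derivation:
  n1('c'): parent n0 fail=0; on 'c' 0 → fail=0;  out {0}∪∅={0}
  n2('b'): parent n0 fail=0; on 'b' 0 → fail=0;  out ∅∪∅=∅
  n16('d'): parent n0 fail=0; on 'd' 0 → fail=0;  out ∅∪∅=∅
  n3('bc'): parent n2 fail=0; on 'c' 0 → fail=1;  out ∅∪{0}={0}
  n8('cc'): parent n1 fail=0; on 'c' 0 → fail=1;  out ∅∪{0}={0}
  n13('ba'): parent n2 fail=0; on 'a' 0 → fail=0;  out {3}∪∅={3}
  n14('bd'): parent n2 fail=0; on 'd' 0 → fail=16;  out ∅∪∅=∅
  n17('da'): parent n16 fail=0; on 'a' 0 → fail=0;  out {5}∪∅={5}
  n18('bb'): parent n2 fail=0; on 'b' 0 → fail=2;  out {6}∪∅={6}
  n4('bcb'): parent n3 fail=1; on 'b' 1→0 → fail=2;  out ∅∪∅=∅
  n9('ccb'): parent n8 fail=1; on 'b' 1→0 → fail=2;  out ∅∪∅=∅
  n15('bdc'): parent n14 fail=16; on 'c' 16→0 → fail=1;  out {4}∪{0}={0,4}
  n5('bcbb'): parent n4 fail=2; on 'b' 2 → fail=18;  out ∅∪{6}={6}
  n10('ccbd'): parent n9 fail=2; on 'd' 2 → fail=14;  out ∅∪∅=∅
  n6('bcbba'): parent n5 fail=18; on 'a' 18→2 → fail=13;  out ∅∪{3}={3}
  n11('ccbdb'): parent n10 fail=14; on 'b' 14→16→0 → fail=2;  out ∅∪∅=∅
  n7('bcbbaa'): parent n6 fail=13; on 'a' 13→0 → fail=0;  out {1}∪∅={1}
  n12('ccbdbb'): parent n11 fail=2; on 'b' 2 → fail=18;  out {2}∪{6}={2,6}

Scan:
[0] read 'b'  n0⇒n2
[1] read 'd'  n2⇒n14
[2] read 'c'  n14⇒n15  ** P0@[2:2],P4@[0:2]
[3] read 'c'  n15⇒n8 (fail-walked)  ** P0@[3:3]
[4] read 'd'  n8⇒n16 (fail-walked)
[5] read 'b'  n16⇒n2 (fail-walked)
[6] read 'c'  n2⇒n3  ** P0@[6:6]
[7] read 'b'  n3⇒n4
[8] read 'b'  n4⇒n5  ** P6@[7:8]
[9] read 'a'  n5⇒n6  ** P3@[8:9]
[10] read 'a'  n6⇒n7  ** P1@[5:10]
[11] read 'b'  n7⇒n2 (fail-walked)
[12] read 'c'  n2⇒n3  ** P0@[12:12]
[13] read 'b'  n3⇒n4
[14] read 'c'  n4⇒n3 (fail-walked)  ** P0@[14:14]
[15] read 'b'  n3⇒n4
[16] read 'b'  n4⇒n5  ** P6@[15:16]
[17] read 'a'  n5⇒n6  ** P3@[16:17]
[18] read 'a'  n6⇒n7  ** P1@[13:18]
[19] read 'c'  n7⇒n1 (fail-walked)  ** P0@[19:19]
[20] read 'b'  n1⇒n2 (fail-walked)
[21] read 'b'  n2⇒n18  ** P6@[20:21]
[22] read 'b'  n18⇒n18 (fail-walked)  ** P6@[21:22]
[23] read 'b'  n18⇒n18 (fail-walked)  ** P6@[22:23]
[24] read 'c'  n18⇒n3 (fail-walked)  ** P0@[24:24]
[25] read 'b'  n3⇒n4
[26] read 'b'  n4⇒n5  ** P6@[25:26]
[27] read 'a'  n5⇒n6  ** P3@[26:27]
[28] read 'a'  n6⇒n7  ** P1@[23:28]
[29] read 'b'  n7⇒n2 (fail-walked)
[30] read 'b'  n2⇒n18  ** P6@[29:30]
[31] read 'b'  n18⇒n18 (fail-walked)  ** P6@[30:31]
[32] read 'a'  n18⇒n13 (fail-walked)  ** P3@[31:32]
[33] read 'c'  n13⇒n1 (fail-walked)  ** P0@[33:33]
[34] read 'c'  n1⇒n8  ** P0@[34:34]
[35] read 'b'  n8⇒n9
[36] read 'd'  n9⇒n10
[37] read 'b'  n10⇒n11
[38] read 'b'  n11⇒n12  ** P2@[33:38],P6@[37:38]
[39] read 'a'  n12⇒n13 (fail-walked)  ** P3@[38:39]
[40] read 'b'  n13⇒n2 (fail-walked)
[41] read 'a'  n2⇒n13  ** P3@[40:41]
[42] read 'a'  n13⇒n0 (fail-walked)
[43] read 'd'  n0⇒n16
[44] read 'd'  n16⇒n16 (fail-walked)
[45] read 'a'  n16⇒n17  ** P5@[44:45]
[46] read 'c'  n17⇒n1 (fail-walked)  ** P0@[46:46]
[47] read 'd'  n1⇒n16 (fail-walked)
[48] read 'b'  n16⇒n2 (fail-walked)
[49] read 'b'  n2⇒n18  ** P6@[48:49]
[50] read 'b'  n18⇒n18 (fail-walked)  ** P6@[49:50]
[51] read 'b'  n18⇒n18 (fail-walked)  ** P6@[50:51]
[52] read 'c'  n18⇒n3 (fail-walked)  ** P0@[52:52]
[53] read 'b'  n3⇒n4
[54] read 'c'  n4⇒n3 (fail-walked)  ** P0@[54:54]
[55] read 'a'  n3⇒n0 (fail-walked)
[56] read 'd'  n0⇒n16
[57] read 'a'  n16⇒n17  ** P5@[56:57]
[58] read 'b'  n17⇒n2 (fail-walked)
[59] read 'b'  n2⇒n18  ** P6@[58:59]
[60] read 'd'  n18⇒n14 (fail-walked)
[61] read 'c'  n14⇒n15  ** P0@[61:61],P4@[59:61]
[62] read 'b'  n15⇒n2 (fail-walked)
[63] read 'c'  n2⇒n3  ** P0@[63:63]
[64] read 'c'  n3⇒n8 (fail-walked)  ** P0@[64:64]
[65] read 'c'  n8⇒n8 (fail-walked)  ** P0@[65:65]
[66] read 'c'  n8⇒n8 (fail-walked)  ** P0@[66:66]
[67] read 'b'  n8⇒n9
[68] read 'd'  n9⇒n10
[69] read 'b'  n10⇒n11
[70] read 'b'  n11⇒n12  ** P2@[65:70],P6@[69:70]
[71] read 'a'  n12⇒n13 (fail-walked)  ** P3@[70:71]
[72] read 'a'  n13⇒n0 (fail-walked)
[73] read 'a'  n0⇒n0
[74] read 'b'  n0⇒n2
[75] read 'a'  n2⇒n13  ** P3@[74:75]
[76] read 'a'  n13⇒n0 (fail-walked)
[77] read 'b'  n0⇒n2
[78] read 'a'  n2⇒n13  ** P3@[77:78]

Matches: [[2,0],[2,4],[3,0],[6,0],[8,6],[9,3],[10,1],[12,0],[14,0],[16,6],[17,3],[18,1],[19,0],[21,6],[22,6],[23,6],[24,0],[26,6],[27,3],[28,1],[30,6],[31,6],[32,3],[33,0],[34,0],[38,2],[38,6],[39,3],[41,3],[45,5],[46,0],[49,6],[50,6],[51,6],[52,0],[54,0],[57,5],[59,6],[61,0],[61,4],[63,0],[64,0],[65,0],[66,0],[70,2],[70,6],[71,3],[75,3],[78,3]]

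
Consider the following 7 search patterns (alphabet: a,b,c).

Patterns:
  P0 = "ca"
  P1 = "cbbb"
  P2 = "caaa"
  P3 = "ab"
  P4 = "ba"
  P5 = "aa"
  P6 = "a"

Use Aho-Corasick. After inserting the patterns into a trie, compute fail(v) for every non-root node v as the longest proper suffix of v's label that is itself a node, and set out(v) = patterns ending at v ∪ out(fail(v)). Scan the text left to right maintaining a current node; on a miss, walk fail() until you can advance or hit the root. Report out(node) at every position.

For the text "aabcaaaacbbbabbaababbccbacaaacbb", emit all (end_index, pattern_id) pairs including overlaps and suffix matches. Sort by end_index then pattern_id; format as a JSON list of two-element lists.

Construct AC machine:
Trie nodes:
  n0 'ε': a→8 b→10 c→1
  n1 'c': a→2 b→3
  n2 'ca': a→6  ←P0
  n3 'cb': b→4
  n4 'cbb': b→5
  n5 'cbbb': ·  ←P1
  n6 'caa': a→7
  n7 'caaa': ·  ←P2
  n8 'a': a→12 b→9  ←P6
  n9 'ab': ·  ←P3
  n10 'b': a→11
  n11 'ba': ·  ←P4
  n12 'aa': ·  ←P5

BFS fail/out derivation:
  fail(1) 'c': from fail(0)=0 chase 'c': 0 ⇒ 0;  out=∅∪out(0)=∅
  fail(8) 'a': from fail(0)=0 chase 'a': 0 ⇒ 0;  out={6}∪out(0)={6}
  fail(10) 'b': from fail(0)=0 chase 'b': 0 ⇒ 0;  out=∅∪out(0)=∅
  fail(2) 'ca': from fail(1)=0 chase 'a': 0 ⇒ 8;  out={0}∪out(8)={0,6}
  fail(3) 'cb': from fail(1)=0 chase 'b': 0 ⇒ 10;  out=∅∪out(10)=∅
  fail(9) 'ab': from fail(8)=0 chase 'b': 0 ⇒ 10;  out={3}∪out(10)={3}
  fail(11) 'ba': from fail(10)=0 chase 'a': 0 ⇒ 8;  out={4}∪out(8)={4,6}
  fail(12) 'aa': from fail(8)=0 chase 'a': 0 ⇒ 8;  out={5}∪out(8)={5,6}
  fail(4) 'cbb': from fail(3)=10 chase 'b': 10→0 ⇒ 10;  out=∅∪out(10)=∅
  fail(6) 'caa': from fail(2)=8 chase 'a': 8 ⇒ 12;  out=∅∪out(12)={5,6}
  fail(5) 'cbbb': from fail(4)=10 chase 'b': 10→0 ⇒ 10;  out={1}∪out(10)={1}
  fail(7) 'caaa': from fail(6)=12 chase 'a': 12→8 ⇒ 12;  out={2}∪out(12)={2,5,6}

Text stream:
i=0 'a': node 0→8  → match P6@[0:0]
i=1 'a': node 8→12  → match P5@[0:1],P6@[1:1]
i=2 'b': node 12→9 ·f  → match P3@[1:2]
i=3 'c': node 9→1 ·f
i=4 'a': node 1→2  → match P0@[3:4],P6@[4:4]
i=5 'a': node 2→6  → match P5@[4:5],P6@[5:5]
i=6 'a': node 6→7  → match P2@[3:6],P5@[5:6],P6@[6:6]
i=7 'a': node 7→12 ·f  → match P5@[6:7],P6@[7:7]
i=8 'c': node 12→1 ·f
i=9 'b': node 1→3
i=10 'b': node 3→4
i=11 'b': node 4→5  → match P1@[8:11]
i=12 'a': node 5→11 ·f  → match P4@[11:12],P6@[12:12]
i=13 'b': node 11→9 ·f  → match P3@[12:13]
i=14 'b': node 9→10 ·f
i=15 'a': node 10→11  → match P4@[14:15],P6@[15:15]
i=16 'a': node 11→12 ·f  → match P5@[15:16],P6@[16:16]
i=17 'b': node 12→9 ·f  → match P3@[16:17]
i=18 'a': node 9→11 ·f  → match P4@[17:18],P6@[18:18]
i=19 'b': node 11→9 ·f  → match P3@[18:19]
i=20 'b': node 9→10 ·f
i=21 'c': node 10→1 ·f
i=22 'c': node 1→1 ·f
i=23 'b': node 1→3
i=24 'a': node 3→11 ·f  → match P4@[23:24],P6@[24:24]
i=25 'c': node 11→1 ·f
i=26 'a': node 1→2  → match P0@[25:26],P6@[26:26]
i=27 'a': node 2→6  → match P5@[26:27],P6@[27:27]
i=28 'a': node 6→7  → match P2@[25:28],P5@[27:28],P6@[28:28]
i=29 'c': node 7→1 ·f
i=30 'b': node 1→3
i=31 'b': node 3→4

Result: [[0,6],[1,5],[1,6],[2,3],[4,0],[4,6],[5,5],[5,6],[6,2],[6,5],[6,6],[7,5],[7,6],[11,1],[12,4],[12,6],[13,3],[15,4],[15,6],[16,5],[16,6],[17,3],[18,4],[18,6],[19,3],[24,4],[24,6],[26,0],[26,6],[27,5],[27,6],[28,2],[28,5],[28,6]]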